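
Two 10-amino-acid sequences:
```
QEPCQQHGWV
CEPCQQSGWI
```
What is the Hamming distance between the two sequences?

3

Comparing position by position, 3 residues differ: 1 (Q/C), 7 (H/S), 10 (V/I).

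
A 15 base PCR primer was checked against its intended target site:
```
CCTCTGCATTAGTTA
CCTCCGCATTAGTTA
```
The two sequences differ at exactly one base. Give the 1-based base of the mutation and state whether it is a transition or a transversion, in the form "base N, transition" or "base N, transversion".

base 5, transition

Base 5 changes T→C. T is a pyrimidine and C is a pyrimidine, so this is a transition.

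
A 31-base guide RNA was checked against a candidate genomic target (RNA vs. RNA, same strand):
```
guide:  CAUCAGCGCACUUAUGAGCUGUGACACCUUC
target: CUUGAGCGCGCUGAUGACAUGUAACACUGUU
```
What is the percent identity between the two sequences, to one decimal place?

67.7%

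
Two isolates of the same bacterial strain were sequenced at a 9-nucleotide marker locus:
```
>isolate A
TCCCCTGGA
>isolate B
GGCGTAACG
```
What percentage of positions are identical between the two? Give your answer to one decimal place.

11.1%

Mismatches at positions 1, 2, 4, 5, 6, 7, 8, 9 (1-based): 8 of 9.
Identical positions: 1/9 = 11.11% → 11.1%.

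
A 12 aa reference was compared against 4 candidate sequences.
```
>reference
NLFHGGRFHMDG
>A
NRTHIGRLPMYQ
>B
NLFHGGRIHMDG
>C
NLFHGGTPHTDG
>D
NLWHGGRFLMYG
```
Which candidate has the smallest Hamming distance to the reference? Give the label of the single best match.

B

A differs at 7 residues; B differs at 1 residue; C differs at 3 residues; D differs at 3 residues. The closest is B.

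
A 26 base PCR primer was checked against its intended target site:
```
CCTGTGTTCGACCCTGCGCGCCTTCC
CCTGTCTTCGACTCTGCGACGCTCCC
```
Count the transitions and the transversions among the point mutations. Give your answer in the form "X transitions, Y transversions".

Transitions (purine↔purine or pyrimidine↔pyrimidine): 13 C→T, 24 T→C.
Transversions (purine↔pyrimidine): 6 G→C, 19 C→A, 20 G→C, 21 C→G.

2 transitions, 4 transversions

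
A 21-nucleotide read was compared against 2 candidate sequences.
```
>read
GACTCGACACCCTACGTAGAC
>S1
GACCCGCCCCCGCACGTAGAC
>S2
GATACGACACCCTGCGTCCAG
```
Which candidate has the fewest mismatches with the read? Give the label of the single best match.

S1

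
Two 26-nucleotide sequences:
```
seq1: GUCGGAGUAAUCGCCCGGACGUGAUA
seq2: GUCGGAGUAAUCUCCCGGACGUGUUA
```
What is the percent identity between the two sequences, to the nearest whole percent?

92%

Mismatches at positions 13, 24 (1-based): 2 of 26.
Identical positions: 24/26 = 92.31% → 92%.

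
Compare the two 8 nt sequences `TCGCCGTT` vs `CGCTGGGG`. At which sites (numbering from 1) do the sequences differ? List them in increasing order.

1, 2, 3, 4, 5, 7, 8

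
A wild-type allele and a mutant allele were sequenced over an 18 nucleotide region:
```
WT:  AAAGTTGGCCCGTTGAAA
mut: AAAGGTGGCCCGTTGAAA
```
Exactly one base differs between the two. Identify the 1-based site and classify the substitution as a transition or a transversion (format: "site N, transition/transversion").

The sequences differ only at site 5: T→G (pyrimidine→purine), a transversion.

site 5, transversion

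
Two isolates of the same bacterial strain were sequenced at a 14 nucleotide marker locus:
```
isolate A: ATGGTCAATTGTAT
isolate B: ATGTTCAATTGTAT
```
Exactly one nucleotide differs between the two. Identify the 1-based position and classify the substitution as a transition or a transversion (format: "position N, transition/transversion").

Position 4 changes G→T. G is a purine and T is a pyrimidine, so this is a transversion.

position 4, transversion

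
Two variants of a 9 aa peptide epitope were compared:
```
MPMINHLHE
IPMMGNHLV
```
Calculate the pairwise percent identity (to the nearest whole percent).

7 positions differ (1, 4, 5, 6, 7, 8, 9), so 2 of 9 match: 2/9 = 22.22%.

22%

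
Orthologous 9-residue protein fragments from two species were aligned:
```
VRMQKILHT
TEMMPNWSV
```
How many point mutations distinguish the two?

Comparing position by position, 8 residues differ: 1 (V/T), 2 (R/E), 4 (Q/M), 5 (K/P), 6 (I/N), 7 (L/W), 8 (H/S), 9 (T/V).

8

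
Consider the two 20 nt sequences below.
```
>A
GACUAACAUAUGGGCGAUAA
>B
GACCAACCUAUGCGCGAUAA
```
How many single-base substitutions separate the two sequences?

3

The sequences differ at positions 4, 8, 13 (1-based) — 3 in total.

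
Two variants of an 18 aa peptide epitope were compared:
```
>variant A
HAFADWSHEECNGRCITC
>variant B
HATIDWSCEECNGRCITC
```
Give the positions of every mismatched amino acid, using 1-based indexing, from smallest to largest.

Scanning 1-based: 3: F/T; 4: A/I; 8: H/C.

3, 4, 8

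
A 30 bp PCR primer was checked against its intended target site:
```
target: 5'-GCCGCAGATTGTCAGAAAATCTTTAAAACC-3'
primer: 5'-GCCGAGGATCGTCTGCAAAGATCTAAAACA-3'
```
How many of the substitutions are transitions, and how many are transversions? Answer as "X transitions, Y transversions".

3 transitions, 6 transversions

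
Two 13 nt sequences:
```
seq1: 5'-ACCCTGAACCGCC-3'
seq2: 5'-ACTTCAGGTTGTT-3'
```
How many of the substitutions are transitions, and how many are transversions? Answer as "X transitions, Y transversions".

Transitions (purine↔purine or pyrimidine↔pyrimidine): 3 C→T, 4 C→T, 5 T→C, 6 G→A, 7 A→G, 8 A→G, 9 C→T, 10 C→T, 12 C→T, 13 C→T.
Transversions (purine↔pyrimidine): none.

10 transitions, 0 transversions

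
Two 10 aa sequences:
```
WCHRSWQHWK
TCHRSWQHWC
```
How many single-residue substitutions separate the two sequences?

Comparing position by position, 2 residues differ: 1 (W/T), 10 (K/C).

2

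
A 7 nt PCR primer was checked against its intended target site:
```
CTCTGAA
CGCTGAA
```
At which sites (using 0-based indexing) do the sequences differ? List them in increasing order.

Scanning 0-based: 1: T/G.

1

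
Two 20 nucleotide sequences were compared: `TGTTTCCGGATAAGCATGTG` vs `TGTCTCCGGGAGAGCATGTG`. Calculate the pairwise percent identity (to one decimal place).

80.0%

4 positions differ (4, 10, 11, 12), so 16 of 20 match: 16/20 = 80%.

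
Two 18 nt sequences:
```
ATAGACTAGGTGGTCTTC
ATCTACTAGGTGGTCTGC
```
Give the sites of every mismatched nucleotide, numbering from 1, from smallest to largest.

3, 4, 17

Scanning 1-based: 3: A/C; 4: G/T; 17: T/G.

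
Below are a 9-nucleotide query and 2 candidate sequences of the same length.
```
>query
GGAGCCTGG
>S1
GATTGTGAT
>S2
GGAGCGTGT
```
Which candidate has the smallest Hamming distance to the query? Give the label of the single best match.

S2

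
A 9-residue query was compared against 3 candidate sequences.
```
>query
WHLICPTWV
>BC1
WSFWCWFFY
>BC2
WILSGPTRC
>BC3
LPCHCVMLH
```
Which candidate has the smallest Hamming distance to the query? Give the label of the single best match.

BC2

BC1 differs at 7 positions; BC2 differs at 5 positions; BC3 differs at 8 positions. The closest is BC2.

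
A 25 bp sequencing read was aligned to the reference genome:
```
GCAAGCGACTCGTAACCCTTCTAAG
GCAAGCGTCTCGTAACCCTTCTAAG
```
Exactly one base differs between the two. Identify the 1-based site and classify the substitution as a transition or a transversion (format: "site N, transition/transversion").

site 8, transversion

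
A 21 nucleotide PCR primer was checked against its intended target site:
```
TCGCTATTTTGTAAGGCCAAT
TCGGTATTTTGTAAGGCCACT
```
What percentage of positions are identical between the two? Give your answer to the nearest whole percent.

2 positions differ (4, 20), so 19 of 21 match: 19/21 = 90.48%.

90%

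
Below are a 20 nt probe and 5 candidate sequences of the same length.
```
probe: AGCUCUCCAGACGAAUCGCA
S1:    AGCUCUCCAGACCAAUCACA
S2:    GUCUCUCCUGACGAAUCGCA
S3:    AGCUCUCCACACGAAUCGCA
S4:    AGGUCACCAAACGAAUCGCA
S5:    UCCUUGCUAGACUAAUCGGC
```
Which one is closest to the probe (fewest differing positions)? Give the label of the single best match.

Hamming distances to probe — S1: 2; S2: 3; S3: 1; S4: 3; S5: 8.
Smallest is S3 with 1 mismatch.

S3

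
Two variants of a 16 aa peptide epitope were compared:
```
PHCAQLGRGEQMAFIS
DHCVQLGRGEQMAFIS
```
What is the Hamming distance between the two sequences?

2

The sequences differ at positions 1, 4 (1-based) — 2 in total.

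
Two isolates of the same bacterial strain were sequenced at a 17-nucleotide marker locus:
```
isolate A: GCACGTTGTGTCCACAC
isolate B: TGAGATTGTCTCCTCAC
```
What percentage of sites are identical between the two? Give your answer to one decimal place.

64.7%

Mismatches at positions 1, 2, 4, 5, 10, 14 (1-based): 6 of 17.
Identical positions: 11/17 = 64.71% → 64.7%.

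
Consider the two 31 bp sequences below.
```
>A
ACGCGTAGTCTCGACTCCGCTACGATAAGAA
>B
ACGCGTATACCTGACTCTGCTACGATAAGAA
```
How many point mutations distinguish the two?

5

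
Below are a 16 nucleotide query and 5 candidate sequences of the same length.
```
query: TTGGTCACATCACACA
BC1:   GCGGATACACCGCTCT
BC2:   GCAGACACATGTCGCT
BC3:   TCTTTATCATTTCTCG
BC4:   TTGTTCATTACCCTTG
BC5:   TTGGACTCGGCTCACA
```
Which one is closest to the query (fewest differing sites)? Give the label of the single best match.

BC1 differs at 8 sites; BC2 differs at 8 sites; BC3 differs at 9 sites; BC4 differs at 8 sites; BC5 differs at 5 sites. The closest is BC5.

BC5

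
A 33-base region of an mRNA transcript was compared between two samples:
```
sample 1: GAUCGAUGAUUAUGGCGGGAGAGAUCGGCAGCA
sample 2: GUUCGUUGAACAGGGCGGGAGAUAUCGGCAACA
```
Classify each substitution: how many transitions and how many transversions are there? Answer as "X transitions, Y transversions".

Mismatches (1-based):
base 2: A→U (purine→pyrimidine, transversion)
base 6: A→U (purine→pyrimidine, transversion)
base 10: U→A (pyrimidine→purine, transversion)
base 11: U→C (pyrimidine→pyrimidine, transition)
base 13: U→G (pyrimidine→purine, transversion)
base 23: G→U (purine→pyrimidine, transversion)
base 31: G→A (purine→purine, transition)

2 transitions, 5 transversions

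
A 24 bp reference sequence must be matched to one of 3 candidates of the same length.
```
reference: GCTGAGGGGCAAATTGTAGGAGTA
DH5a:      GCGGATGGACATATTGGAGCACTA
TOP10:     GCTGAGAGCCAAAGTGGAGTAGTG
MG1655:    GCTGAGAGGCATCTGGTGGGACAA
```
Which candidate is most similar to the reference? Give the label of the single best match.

Hamming distances to reference — DH5a: 7; TOP10: 6; MG1655: 7.
Smallest is TOP10 with 6 mismatches.

TOP10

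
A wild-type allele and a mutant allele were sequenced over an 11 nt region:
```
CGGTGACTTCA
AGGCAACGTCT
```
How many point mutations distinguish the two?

Comparing position by position, 5 bases differ: 1 (C/A), 4 (T/C), 5 (G/A), 8 (T/G), 11 (A/T).

5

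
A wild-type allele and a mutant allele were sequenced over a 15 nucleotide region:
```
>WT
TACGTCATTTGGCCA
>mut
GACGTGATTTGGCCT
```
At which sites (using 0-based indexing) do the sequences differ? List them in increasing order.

0, 5, 14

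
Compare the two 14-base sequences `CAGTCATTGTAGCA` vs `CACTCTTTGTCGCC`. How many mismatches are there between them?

4

Comparing position by position, 4 sites differ: 3 (G/C), 6 (A/T), 11 (A/C), 14 (A/C).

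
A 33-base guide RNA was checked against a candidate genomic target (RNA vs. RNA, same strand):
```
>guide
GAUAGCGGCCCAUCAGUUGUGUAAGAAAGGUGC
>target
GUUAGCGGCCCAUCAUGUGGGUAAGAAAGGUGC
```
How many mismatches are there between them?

4

Mismatches (1-based): base 2: A→U; base 16: G→U; base 17: U→G; base 20: U→G.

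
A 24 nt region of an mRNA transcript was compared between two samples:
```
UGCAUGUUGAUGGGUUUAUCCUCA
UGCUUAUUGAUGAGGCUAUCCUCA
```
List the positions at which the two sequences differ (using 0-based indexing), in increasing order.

Differences at position 3 (A→U), position 5 (G→A), position 12 (G→A), position 14 (U→G), position 15 (U→C).

3, 5, 12, 14, 15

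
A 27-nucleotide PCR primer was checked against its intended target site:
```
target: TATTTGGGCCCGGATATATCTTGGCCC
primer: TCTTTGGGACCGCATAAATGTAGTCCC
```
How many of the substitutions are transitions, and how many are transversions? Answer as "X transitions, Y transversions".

Transitions (purine↔purine or pyrimidine↔pyrimidine): none.
Transversions (purine↔pyrimidine): 2 A→C, 9 C→A, 13 G→C, 17 T→A, 20 C→G, 22 T→A, 24 G→T.

0 transitions, 7 transversions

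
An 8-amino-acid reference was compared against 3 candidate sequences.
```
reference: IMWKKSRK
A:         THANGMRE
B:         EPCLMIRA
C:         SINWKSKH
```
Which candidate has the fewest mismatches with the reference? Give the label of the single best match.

Hamming distances to reference — A: 7; B: 7; C: 6.
Smallest is C with 6 mismatches.

C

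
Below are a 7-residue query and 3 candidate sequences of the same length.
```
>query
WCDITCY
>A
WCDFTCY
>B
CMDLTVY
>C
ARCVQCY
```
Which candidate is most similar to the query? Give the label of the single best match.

Hamming distances to query — A: 1; B: 4; C: 5.
Smallest is A with 1 mismatch.

A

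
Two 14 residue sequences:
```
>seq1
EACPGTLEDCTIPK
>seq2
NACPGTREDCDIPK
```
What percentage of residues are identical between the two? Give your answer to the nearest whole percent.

3 positions differ (1, 7, 11), so 11 of 14 match: 11/14 = 78.57%.

79%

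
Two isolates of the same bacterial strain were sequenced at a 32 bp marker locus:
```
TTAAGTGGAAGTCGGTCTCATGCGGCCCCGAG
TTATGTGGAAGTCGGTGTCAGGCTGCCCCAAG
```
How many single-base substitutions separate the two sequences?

5

Mismatches (1-based): base 4: A→T; base 17: C→G; base 21: T→G; base 24: G→T; base 30: G→A.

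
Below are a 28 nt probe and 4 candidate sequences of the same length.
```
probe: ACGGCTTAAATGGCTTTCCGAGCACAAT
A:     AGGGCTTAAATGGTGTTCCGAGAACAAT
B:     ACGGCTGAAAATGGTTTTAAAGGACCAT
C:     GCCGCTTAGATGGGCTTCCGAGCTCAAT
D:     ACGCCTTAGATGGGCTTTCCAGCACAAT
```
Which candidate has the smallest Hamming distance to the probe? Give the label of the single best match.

A

Hamming distances to probe — A: 4; B: 9; C: 6; D: 6.
Smallest is A with 4 mismatches.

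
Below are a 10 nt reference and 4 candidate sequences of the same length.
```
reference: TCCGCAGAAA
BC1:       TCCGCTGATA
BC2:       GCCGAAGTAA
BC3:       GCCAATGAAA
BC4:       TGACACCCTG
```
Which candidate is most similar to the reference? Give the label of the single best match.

BC1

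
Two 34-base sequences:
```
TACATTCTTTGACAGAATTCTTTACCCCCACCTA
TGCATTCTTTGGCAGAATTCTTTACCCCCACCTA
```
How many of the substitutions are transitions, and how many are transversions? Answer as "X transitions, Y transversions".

2 transitions, 0 transversions

Mismatches (1-based):
base 2: A→G (purine→purine, transition)
base 12: A→G (purine→purine, transition)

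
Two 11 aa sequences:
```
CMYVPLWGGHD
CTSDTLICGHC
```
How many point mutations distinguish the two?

7

Comparing position by position, 7 positions differ: 2 (M/T), 3 (Y/S), 4 (V/D), 5 (P/T), 7 (W/I), 8 (G/C), 11 (D/C).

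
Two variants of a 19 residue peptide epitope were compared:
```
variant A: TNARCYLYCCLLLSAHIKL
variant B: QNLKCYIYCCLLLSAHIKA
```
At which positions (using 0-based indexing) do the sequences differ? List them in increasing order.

0, 2, 3, 6, 18

Scanning 0-based: 0: T/Q; 2: A/L; 3: R/K; 6: L/I; 18: L/A.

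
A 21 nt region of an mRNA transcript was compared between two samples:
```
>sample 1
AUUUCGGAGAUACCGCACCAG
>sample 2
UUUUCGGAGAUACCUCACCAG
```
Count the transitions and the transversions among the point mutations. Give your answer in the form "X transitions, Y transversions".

Transitions (purine↔purine or pyrimidine↔pyrimidine): none.
Transversions (purine↔pyrimidine): 1 A→U, 15 G→U.

0 transitions, 2 transversions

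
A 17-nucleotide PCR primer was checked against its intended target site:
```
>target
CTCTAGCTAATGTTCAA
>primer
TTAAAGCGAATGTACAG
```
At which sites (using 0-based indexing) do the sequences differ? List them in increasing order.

0, 2, 3, 7, 13, 16

Scanning 0-based: 0: C/T; 2: C/A; 3: T/A; 7: T/G; 13: T/A; 16: A/G.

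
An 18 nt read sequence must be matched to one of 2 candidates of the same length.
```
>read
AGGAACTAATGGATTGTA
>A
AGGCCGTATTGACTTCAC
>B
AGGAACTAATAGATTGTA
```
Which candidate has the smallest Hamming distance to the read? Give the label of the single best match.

A differs at 9 sites; B differs at 1 site. The closest is B.

B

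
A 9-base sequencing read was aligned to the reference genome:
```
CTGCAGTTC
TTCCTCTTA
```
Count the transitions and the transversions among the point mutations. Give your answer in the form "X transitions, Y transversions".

1 transition, 4 transversions

Transitions (purine↔purine or pyrimidine↔pyrimidine): 1 C→T.
Transversions (purine↔pyrimidine): 3 G→C, 5 A→T, 6 G→C, 9 C→A.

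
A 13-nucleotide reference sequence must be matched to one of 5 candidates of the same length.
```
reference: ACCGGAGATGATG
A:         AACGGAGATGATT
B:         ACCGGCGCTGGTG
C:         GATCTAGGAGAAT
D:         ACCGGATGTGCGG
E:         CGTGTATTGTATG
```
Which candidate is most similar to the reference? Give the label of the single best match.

A differs at 2 sites; B differs at 3 sites; C differs at 9 sites; D differs at 4 sites; E differs at 8 sites. The closest is A.

A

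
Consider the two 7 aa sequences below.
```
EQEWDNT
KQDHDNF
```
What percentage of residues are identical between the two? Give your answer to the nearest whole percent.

43%

4 positions differ (1, 3, 4, 7), so 3 of 7 match: 3/7 = 42.86%.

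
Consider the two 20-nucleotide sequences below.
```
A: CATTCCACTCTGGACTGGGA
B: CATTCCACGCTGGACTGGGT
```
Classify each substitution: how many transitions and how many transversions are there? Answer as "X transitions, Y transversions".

0 transitions, 2 transversions

Mismatches (1-based):
base 9: T→G (pyrimidine→purine, transversion)
base 20: A→T (purine→pyrimidine, transversion)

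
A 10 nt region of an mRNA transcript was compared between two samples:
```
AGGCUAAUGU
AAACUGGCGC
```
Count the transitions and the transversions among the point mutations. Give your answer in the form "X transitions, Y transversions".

6 transitions, 0 transversions

Transitions (purine↔purine or pyrimidine↔pyrimidine): 2 G→A, 3 G→A, 6 A→G, 7 A→G, 8 U→C, 10 U→C.
Transversions (purine↔pyrimidine): none.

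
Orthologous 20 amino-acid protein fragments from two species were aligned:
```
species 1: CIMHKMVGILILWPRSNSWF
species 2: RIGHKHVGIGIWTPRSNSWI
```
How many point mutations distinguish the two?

7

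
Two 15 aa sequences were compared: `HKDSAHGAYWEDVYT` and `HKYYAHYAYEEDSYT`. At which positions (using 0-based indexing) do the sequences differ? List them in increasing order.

2, 3, 6, 9, 12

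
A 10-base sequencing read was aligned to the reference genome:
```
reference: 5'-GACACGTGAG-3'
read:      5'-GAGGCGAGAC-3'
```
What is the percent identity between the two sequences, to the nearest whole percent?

60%

Mismatches at positions 3, 4, 7, 10 (1-based): 4 of 10.
Identical positions: 6/10 = 60% → 60%.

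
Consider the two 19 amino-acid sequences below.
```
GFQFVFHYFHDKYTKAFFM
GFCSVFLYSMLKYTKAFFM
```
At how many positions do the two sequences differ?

6

Comparing position by position, 6 positions differ: 3 (Q/C), 4 (F/S), 7 (H/L), 9 (F/S), 10 (H/M), 11 (D/L).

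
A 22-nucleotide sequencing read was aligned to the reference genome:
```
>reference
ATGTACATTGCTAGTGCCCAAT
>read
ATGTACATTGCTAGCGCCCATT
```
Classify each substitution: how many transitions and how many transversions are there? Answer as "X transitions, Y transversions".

Mismatches (1-based):
position 15: T→C (pyrimidine→pyrimidine, transition)
position 21: A→T (purine→pyrimidine, transversion)

1 transition, 1 transversion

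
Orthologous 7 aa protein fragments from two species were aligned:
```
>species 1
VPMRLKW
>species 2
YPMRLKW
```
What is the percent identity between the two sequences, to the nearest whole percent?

Mismatch at position 1 (1-based): 1 of 7.
Identical positions: 6/7 = 85.71% → 86%.

86%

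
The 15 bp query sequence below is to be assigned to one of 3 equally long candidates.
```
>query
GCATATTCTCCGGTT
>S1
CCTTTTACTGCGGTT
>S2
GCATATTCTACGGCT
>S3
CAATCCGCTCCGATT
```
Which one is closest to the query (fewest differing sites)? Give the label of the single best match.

S2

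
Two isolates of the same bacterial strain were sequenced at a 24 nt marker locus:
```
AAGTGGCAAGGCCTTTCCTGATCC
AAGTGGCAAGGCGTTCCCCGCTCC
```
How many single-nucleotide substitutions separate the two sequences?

4

Mismatches (1-based): position 13: C→G; position 16: T→C; position 19: T→C; position 21: A→C.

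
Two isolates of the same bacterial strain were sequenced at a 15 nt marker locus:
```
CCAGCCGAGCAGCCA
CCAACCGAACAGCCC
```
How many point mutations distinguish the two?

3

Comparing position by position, 3 positions differ: 4 (G/A), 9 (G/A), 15 (A/C).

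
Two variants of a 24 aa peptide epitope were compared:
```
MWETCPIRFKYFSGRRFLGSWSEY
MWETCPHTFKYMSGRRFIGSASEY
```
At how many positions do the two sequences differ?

Mismatches (1-based): position 7: I→H; position 8: R→T; position 12: F→M; position 18: L→I; position 21: W→A.

5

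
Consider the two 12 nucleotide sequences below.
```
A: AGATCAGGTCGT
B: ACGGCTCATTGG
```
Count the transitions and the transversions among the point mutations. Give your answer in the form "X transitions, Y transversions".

3 transitions, 5 transversions

Transitions (purine↔purine or pyrimidine↔pyrimidine): 3 A→G, 8 G→A, 10 C→T.
Transversions (purine↔pyrimidine): 2 G→C, 4 T→G, 6 A→T, 7 G→C, 12 T→G.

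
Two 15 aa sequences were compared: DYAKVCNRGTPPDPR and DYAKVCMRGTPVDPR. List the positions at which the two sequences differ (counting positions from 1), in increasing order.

7, 12

Differences at position 7 (N→M), position 12 (P→V).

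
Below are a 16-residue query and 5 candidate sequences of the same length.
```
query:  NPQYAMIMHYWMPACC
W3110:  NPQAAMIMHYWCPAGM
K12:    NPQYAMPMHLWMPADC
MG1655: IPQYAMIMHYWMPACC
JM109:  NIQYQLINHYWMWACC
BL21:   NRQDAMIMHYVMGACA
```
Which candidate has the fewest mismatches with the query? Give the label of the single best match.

MG1655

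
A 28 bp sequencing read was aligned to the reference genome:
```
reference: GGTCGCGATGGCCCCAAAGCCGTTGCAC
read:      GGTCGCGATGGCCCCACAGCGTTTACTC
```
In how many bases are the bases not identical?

Mismatches (1-based): base 17: A→C; base 21: C→G; base 22: G→T; base 25: G→A; base 27: A→T.

5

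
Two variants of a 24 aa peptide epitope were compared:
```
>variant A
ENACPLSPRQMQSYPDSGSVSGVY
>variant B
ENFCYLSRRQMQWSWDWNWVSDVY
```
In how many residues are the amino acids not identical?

10

The sequences differ at residues 3, 5, 8, 13, 14, 15, 17, 18, 19, 22 (1-based) — 10 in total.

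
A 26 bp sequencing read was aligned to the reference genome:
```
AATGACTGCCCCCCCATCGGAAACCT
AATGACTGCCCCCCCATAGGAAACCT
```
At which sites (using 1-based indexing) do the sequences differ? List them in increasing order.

Scanning 1-based: 18: C/A.

18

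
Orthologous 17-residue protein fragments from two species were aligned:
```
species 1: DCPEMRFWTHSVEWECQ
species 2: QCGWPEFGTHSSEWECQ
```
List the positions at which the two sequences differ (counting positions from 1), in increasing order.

Scanning 1-based: 1: D/Q; 3: P/G; 4: E/W; 5: M/P; 6: R/E; 8: W/G; 12: V/S.

1, 3, 4, 5, 6, 8, 12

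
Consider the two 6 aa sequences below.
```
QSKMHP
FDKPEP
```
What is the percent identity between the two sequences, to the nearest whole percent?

4 positions differ (1, 2, 4, 5), so 2 of 6 match: 2/6 = 33.33%.

33%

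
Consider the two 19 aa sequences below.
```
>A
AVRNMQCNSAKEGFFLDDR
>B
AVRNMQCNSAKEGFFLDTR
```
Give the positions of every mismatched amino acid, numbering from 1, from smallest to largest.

Scanning 1-based: 18: D/T.

18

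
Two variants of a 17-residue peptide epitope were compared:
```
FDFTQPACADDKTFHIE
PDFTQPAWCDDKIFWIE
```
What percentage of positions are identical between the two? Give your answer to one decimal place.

70.6%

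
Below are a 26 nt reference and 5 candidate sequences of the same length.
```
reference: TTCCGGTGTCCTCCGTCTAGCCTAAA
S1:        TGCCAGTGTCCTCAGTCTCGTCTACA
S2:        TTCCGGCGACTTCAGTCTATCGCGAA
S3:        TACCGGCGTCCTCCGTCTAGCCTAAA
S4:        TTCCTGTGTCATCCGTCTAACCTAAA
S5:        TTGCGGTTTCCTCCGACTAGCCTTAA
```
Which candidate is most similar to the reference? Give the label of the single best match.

S1 differs at 6 positions; S2 differs at 8 positions; S3 differs at 2 positions; S4 differs at 3 positions; S5 differs at 4 positions. The closest is S3.

S3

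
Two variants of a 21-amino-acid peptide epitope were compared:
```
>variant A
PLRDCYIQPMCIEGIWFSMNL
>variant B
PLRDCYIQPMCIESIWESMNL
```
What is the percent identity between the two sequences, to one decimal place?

90.5%

Mismatches at positions 14, 17 (1-based): 2 of 21.
Identical positions: 19/21 = 90.48% → 90.5%.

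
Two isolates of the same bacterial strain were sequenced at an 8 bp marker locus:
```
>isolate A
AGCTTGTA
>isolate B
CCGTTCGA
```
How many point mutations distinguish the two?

5

Mismatches (1-based): base 1: A→C; base 2: G→C; base 3: C→G; base 6: G→C; base 7: T→G.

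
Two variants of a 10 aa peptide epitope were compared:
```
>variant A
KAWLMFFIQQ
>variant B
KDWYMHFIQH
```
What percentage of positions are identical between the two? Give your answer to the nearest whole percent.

4 positions differ (2, 4, 6, 10), so 6 of 10 match: 6/10 = 60%.

60%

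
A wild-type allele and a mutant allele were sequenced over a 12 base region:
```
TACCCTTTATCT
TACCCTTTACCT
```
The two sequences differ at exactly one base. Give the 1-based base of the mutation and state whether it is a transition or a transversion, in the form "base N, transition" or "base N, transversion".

base 10, transition

The sequences differ only at base 10: T→C (pyrimidine→pyrimidine), a transition.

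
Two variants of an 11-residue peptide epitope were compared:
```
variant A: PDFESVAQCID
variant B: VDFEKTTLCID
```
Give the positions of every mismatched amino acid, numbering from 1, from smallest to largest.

Differences at position 1 (P→V), position 5 (S→K), position 6 (V→T), position 7 (A→T), position 8 (Q→L).

1, 5, 6, 7, 8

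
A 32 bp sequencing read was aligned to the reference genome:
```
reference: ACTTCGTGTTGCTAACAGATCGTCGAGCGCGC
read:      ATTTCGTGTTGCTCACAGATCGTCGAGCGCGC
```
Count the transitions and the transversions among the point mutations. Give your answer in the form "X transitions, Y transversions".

Transitions (purine↔purine or pyrimidine↔pyrimidine): 2 C→T.
Transversions (purine↔pyrimidine): 14 A→C.

1 transition, 1 transversion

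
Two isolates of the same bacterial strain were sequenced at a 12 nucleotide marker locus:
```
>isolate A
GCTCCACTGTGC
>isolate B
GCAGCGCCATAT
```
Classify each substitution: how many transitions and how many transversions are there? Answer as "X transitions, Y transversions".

5 transitions, 2 transversions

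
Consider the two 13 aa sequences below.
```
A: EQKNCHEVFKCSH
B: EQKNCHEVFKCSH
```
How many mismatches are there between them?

0

No positions differ; the sequences are identical.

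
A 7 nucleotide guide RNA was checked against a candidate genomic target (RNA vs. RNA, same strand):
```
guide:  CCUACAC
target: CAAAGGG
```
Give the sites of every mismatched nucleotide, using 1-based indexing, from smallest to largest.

2, 3, 5, 6, 7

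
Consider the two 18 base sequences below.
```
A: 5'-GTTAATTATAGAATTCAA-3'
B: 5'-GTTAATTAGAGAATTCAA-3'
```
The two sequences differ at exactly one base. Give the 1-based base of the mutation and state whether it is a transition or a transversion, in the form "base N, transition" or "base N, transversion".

base 9, transversion

The sequences differ only at base 9: T→G (pyrimidine→purine), a transversion.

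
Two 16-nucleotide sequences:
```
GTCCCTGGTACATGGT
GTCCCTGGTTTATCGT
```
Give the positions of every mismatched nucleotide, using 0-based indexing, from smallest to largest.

9, 10, 13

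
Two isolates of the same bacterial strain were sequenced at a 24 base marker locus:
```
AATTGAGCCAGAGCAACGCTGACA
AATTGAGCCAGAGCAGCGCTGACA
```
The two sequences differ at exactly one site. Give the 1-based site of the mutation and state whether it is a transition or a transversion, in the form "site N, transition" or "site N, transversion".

site 16, transition

The sequences differ only at site 16: A→G (purine→purine), a transition.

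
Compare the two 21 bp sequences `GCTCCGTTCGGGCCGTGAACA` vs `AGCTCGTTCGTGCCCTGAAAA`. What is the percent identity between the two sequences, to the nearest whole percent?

Mismatches at positions 1, 2, 3, 4, 11, 15, 20 (1-based): 7 of 21.
Identical positions: 14/21 = 66.67% → 67%.

67%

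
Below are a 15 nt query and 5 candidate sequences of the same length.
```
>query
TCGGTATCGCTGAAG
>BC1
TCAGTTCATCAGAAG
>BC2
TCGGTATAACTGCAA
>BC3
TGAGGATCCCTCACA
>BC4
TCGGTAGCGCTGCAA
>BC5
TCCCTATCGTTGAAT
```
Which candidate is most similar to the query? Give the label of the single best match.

BC4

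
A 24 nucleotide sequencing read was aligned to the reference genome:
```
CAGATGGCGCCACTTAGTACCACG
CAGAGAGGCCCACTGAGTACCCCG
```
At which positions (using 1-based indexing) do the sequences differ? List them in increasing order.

Scanning 1-based: 5: T/G; 6: G/A; 8: C/G; 9: G/C; 15: T/G; 22: A/C.

5, 6, 8, 9, 15, 22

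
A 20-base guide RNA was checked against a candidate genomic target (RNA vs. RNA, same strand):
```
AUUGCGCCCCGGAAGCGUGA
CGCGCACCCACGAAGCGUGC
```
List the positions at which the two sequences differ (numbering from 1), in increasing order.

1, 2, 3, 6, 10, 11, 20

Scanning 1-based: 1: A/C; 2: U/G; 3: U/C; 6: G/A; 10: C/A; 11: G/C; 20: A/C.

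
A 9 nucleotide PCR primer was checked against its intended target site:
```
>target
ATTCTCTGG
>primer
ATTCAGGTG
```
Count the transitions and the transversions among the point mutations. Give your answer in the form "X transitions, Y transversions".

0 transitions, 4 transversions

Transitions (purine↔purine or pyrimidine↔pyrimidine): none.
Transversions (purine↔pyrimidine): 5 T→A, 6 C→G, 7 T→G, 8 G→T.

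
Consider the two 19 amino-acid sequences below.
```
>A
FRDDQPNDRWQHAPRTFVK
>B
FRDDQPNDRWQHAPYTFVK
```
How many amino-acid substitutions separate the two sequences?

The sequences differ at residues 15 (1-based) — 1 in total.

1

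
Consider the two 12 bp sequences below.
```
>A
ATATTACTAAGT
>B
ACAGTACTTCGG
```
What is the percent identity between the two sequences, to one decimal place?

58.3%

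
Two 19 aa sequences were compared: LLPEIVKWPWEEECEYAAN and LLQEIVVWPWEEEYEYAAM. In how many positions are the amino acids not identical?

Comparing position by position, 4 positions differ: 3 (P/Q), 7 (K/V), 14 (C/Y), 19 (N/M).

4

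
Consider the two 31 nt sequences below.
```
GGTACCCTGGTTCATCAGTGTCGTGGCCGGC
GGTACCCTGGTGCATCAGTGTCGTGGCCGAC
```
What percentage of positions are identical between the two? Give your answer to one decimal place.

93.5%

2 positions differ (12, 30), so 29 of 31 match: 29/31 = 93.55%.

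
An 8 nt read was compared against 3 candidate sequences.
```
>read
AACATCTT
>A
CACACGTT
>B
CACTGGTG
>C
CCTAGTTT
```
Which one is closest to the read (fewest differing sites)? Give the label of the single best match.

A

Hamming distances to read — A: 3; B: 5; C: 5.
Smallest is A with 3 mismatches.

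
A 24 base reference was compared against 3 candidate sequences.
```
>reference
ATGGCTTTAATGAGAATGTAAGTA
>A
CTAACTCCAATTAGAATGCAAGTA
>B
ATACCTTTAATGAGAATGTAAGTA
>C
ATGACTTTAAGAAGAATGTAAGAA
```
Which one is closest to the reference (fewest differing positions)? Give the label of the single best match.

B

Hamming distances to reference — A: 7; B: 2; C: 4.
Smallest is B with 2 mismatches.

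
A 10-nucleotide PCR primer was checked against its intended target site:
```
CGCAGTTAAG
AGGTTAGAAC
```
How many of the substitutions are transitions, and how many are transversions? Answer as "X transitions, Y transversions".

0 transitions, 7 transversions

Transitions (purine↔purine or pyrimidine↔pyrimidine): none.
Transversions (purine↔pyrimidine): 1 C→A, 3 C→G, 4 A→T, 5 G→T, 6 T→A, 7 T→G, 10 G→C.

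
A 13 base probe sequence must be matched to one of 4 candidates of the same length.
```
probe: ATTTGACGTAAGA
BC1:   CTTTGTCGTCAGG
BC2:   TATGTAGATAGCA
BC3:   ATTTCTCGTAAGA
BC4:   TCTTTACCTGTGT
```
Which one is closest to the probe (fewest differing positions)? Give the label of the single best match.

Hamming distances to probe — BC1: 4; BC2: 8; BC3: 2; BC4: 7.
Smallest is BC3 with 2 mismatches.

BC3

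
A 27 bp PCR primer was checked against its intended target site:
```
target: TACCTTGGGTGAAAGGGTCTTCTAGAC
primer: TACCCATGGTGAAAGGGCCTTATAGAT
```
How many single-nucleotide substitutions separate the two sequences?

Mismatches (1-based): position 5: T→C; position 6: T→A; position 7: G→T; position 18: T→C; position 22: C→A; position 27: C→T.

6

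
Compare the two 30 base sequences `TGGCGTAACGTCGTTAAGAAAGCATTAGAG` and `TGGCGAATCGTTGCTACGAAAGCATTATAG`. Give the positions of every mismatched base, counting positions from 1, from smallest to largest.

6, 8, 12, 14, 17, 28

Differences at position 6 (T→A), position 8 (A→T), position 12 (C→T), position 14 (T→C), position 17 (A→C), position 28 (G→T).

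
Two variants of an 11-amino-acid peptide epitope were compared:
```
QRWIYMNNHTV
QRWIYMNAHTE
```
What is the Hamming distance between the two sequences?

The sequences differ at residues 8, 11 (1-based) — 2 in total.

2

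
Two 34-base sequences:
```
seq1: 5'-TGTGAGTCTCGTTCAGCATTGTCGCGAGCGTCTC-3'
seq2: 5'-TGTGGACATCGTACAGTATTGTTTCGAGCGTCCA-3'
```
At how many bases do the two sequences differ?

10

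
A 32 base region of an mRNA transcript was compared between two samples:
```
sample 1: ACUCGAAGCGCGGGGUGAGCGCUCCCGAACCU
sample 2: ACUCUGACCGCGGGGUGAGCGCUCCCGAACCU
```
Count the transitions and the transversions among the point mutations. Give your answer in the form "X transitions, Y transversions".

1 transition, 2 transversions

Mismatches (1-based):
base 5: G→U (purine→pyrimidine, transversion)
base 6: A→G (purine→purine, transition)
base 8: G→C (purine→pyrimidine, transversion)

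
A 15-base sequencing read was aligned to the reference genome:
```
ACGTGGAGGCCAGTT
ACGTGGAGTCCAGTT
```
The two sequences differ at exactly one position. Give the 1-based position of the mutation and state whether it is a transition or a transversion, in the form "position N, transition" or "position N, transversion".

position 9, transversion

Position 9 changes G→T. G is a purine and T is a pyrimidine, so this is a transversion.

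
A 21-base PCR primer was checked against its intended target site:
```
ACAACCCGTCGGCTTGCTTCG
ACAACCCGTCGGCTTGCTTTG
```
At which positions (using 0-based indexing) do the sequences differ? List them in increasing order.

19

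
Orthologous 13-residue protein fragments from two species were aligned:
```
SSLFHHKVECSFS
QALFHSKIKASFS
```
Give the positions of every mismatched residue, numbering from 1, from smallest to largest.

Scanning 1-based: 1: S/Q; 2: S/A; 6: H/S; 8: V/I; 9: E/K; 10: C/A.

1, 2, 6, 8, 9, 10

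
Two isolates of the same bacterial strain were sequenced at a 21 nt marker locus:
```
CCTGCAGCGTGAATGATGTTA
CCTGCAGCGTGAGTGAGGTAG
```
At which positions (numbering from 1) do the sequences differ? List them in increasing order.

Scanning 1-based: 13: A/G; 17: T/G; 20: T/A; 21: A/G.

13, 17, 20, 21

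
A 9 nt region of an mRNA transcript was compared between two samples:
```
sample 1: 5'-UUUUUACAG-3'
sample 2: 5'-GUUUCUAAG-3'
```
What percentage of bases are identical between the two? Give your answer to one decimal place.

Mismatches at positions 1, 5, 6, 7 (1-based): 4 of 9.
Identical positions: 5/9 = 55.56% → 55.6%.

55.6%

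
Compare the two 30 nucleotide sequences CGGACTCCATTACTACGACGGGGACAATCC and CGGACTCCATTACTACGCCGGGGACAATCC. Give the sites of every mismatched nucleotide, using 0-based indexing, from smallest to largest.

17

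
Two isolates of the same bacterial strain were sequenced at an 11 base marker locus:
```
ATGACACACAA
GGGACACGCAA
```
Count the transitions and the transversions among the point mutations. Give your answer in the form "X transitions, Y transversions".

2 transitions, 1 transversion

Transitions (purine↔purine or pyrimidine↔pyrimidine): 1 A→G, 8 A→G.
Transversions (purine↔pyrimidine): 2 T→G.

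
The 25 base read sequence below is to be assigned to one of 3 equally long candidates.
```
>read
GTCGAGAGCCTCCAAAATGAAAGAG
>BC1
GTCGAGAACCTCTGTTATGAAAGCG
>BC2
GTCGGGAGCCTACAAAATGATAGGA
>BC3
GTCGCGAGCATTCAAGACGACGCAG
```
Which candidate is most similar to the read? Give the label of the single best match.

Hamming distances to read — BC1: 6; BC2: 5; BC3: 8.
Smallest is BC2 with 5 mismatches.

BC2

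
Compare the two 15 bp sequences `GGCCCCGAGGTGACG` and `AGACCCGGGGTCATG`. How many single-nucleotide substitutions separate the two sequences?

5

Comparing position by position, 5 positions differ: 1 (G/A), 3 (C/A), 8 (A/G), 12 (G/C), 14 (C/T).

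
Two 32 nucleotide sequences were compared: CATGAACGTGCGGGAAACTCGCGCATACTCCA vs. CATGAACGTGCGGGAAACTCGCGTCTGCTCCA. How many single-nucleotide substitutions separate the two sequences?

Comparing position by position, 3 bases differ: 24 (C/T), 25 (A/C), 27 (A/G).

3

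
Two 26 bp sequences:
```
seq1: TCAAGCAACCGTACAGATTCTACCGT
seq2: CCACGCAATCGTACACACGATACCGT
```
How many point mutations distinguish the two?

Comparing position by position, 7 bases differ: 1 (T/C), 4 (A/C), 9 (C/T), 16 (G/C), 18 (T/C), 19 (T/G), 20 (C/A).

7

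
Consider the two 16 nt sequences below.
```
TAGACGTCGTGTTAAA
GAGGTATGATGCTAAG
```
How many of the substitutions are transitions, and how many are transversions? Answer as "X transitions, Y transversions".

Transitions (purine↔purine or pyrimidine↔pyrimidine): 4 A→G, 5 C→T, 6 G→A, 9 G→A, 12 T→C, 16 A→G.
Transversions (purine↔pyrimidine): 1 T→G, 8 C→G.

6 transitions, 2 transversions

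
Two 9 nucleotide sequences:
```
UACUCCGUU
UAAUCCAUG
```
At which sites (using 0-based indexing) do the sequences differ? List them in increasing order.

2, 6, 8

Differences at site 2 (C→A), site 6 (G→A), site 8 (U→G).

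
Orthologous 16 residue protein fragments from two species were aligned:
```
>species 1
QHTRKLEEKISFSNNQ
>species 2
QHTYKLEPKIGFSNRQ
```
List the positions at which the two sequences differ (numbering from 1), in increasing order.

4, 8, 11, 15

Differences at position 4 (R→Y), position 8 (E→P), position 11 (S→G), position 15 (N→R).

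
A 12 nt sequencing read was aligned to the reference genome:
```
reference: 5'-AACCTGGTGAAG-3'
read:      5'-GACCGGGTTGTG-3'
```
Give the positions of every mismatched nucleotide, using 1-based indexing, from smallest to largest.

1, 5, 9, 10, 11

Scanning 1-based: 1: A/G; 5: T/G; 9: G/T; 10: A/G; 11: A/T.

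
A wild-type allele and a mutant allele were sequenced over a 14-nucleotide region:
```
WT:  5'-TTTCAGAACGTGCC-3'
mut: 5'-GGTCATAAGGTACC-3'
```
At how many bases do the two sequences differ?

Mismatches (1-based): base 1: T→G; base 2: T→G; base 6: G→T; base 9: C→G; base 12: G→A.

5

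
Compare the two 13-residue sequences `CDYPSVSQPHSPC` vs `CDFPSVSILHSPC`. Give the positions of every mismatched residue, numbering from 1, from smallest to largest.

Differences at position 3 (Y→F), position 8 (Q→I), position 9 (P→L).

3, 8, 9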